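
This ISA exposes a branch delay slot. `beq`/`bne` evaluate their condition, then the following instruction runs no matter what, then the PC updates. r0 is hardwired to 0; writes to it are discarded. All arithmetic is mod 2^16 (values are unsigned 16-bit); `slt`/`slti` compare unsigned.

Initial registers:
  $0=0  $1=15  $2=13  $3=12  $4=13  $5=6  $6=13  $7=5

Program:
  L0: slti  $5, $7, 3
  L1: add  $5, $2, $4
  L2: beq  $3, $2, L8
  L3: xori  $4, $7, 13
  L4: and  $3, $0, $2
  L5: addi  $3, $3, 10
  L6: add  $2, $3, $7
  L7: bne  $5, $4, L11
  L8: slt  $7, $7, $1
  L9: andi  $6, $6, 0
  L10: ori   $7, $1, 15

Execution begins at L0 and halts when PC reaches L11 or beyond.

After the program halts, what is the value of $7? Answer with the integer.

[0] slti  $5, $7, 3  →  {$0:0, $1:15, $2:13, $3:12, $4:13, $5:0, $6:13, $7:5}
[1] add  $5, $2, $4  →  {$0:0, $1:15, $2:13, $3:12, $4:13, $5:26, $6:13, $7:5}
[2] beq  $3, $2, L8  →  {$0:0, $1:15, $2:13, $3:12, $4:13, $5:26, $6:13, $7:5}  ⟨branch fallthrough⟩
[3] xori  $4, $7, 13  →  {$0:0, $1:15, $2:13, $3:12, $4:8, $5:26, $6:13, $7:5}
[4] and  $3, $0, $2  →  {$0:0, $1:15, $2:13, $3:0, $4:8, $5:26, $6:13, $7:5}
[5] addi  $3, $3, 10  →  {$0:0, $1:15, $2:13, $3:10, $4:8, $5:26, $6:13, $7:5}
[6] add  $2, $3, $7  →  {$0:0, $1:15, $2:15, $3:10, $4:8, $5:26, $6:13, $7:5}
[7] bne  $5, $4, L11  →  {$0:0, $1:15, $2:15, $3:10, $4:8, $5:26, $6:13, $7:5}  ⟨branch taken⟩
[8] slt  $7, $7, $1  →  {$0:0, $1:15, $2:15, $3:10, $4:8, $5:26, $6:13, $7:1}

1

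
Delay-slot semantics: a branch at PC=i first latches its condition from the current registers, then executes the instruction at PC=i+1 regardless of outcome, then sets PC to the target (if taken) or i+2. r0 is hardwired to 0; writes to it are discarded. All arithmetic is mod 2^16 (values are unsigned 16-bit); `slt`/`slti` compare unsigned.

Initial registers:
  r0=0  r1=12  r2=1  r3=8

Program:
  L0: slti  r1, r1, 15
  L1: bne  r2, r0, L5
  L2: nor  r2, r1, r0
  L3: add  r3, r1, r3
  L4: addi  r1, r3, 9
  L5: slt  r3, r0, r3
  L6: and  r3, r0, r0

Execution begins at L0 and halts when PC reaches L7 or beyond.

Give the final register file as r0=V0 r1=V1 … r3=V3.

r0=0 r1=1 r2=65534 r3=0

#0 slti  r1, r1, 15 ; 0/1/1/8
#1 bne  r2, r0, L5 ; 0/1/1/8 ; →target
#2 nor  r2, r1, r0 ; 0/1/65534/8
#5 slt  r3, r0, r3 ; 0/1/65534/1
#6 and  r3, r0, r0 ; 0/1/65534/0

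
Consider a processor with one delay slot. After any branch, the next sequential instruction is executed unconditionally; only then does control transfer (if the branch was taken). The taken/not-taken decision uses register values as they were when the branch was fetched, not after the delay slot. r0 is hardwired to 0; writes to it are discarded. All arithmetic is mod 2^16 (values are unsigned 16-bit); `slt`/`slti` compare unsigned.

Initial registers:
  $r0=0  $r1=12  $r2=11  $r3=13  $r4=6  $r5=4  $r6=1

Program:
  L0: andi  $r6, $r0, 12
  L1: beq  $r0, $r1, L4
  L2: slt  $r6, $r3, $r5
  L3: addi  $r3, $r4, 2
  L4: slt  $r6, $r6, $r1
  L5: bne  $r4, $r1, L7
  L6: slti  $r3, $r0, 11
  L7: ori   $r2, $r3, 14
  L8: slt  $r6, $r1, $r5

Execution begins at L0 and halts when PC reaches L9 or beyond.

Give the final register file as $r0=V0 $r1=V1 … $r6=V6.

$r0=0 $r1=12 $r2=15 $r3=1 $r4=6 $r5=4 $r6=0

  step pc=0: andi  $r6, $r0, 12  regs=(0,12,11,13,6,4,0)
  step pc=1: beq  $r0, $r1, L4  cond=F  regs=(0,12,11,13,6,4,0)
  step pc=2: slt  $r6, $r3, $r5  regs=(0,12,11,13,6,4,0)
  step pc=3: addi  $r3, $r4, 2  regs=(0,12,11,8,6,4,0)
  step pc=4: slt  $r6, $r6, $r1  regs=(0,12,11,8,6,4,1)
  step pc=5: bne  $r4, $r1, L7  cond=T  regs=(0,12,11,8,6,4,1)
  step pc=6: slti  $r3, $r0, 11  regs=(0,12,11,1,6,4,1)
  step pc=7: ori   $r2, $r3, 14  regs=(0,12,15,1,6,4,1)
  step pc=8: slt  $r6, $r1, $r5  regs=(0,12,15,1,6,4,0)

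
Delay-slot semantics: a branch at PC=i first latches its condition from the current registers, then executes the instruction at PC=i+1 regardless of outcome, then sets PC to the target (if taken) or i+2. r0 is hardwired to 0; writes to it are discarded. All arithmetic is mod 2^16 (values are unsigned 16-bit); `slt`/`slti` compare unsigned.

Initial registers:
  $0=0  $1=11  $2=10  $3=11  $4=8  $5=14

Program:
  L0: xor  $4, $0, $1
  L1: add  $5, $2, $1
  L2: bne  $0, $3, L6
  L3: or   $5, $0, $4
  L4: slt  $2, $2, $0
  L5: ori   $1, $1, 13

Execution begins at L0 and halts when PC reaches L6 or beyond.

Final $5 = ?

11

[0] xor  $4, $0, $1  →  {$0:0, $1:11, $2:10, $3:11, $4:11, $5:14}
[1] add  $5, $2, $1  →  {$0:0, $1:11, $2:10, $3:11, $4:11, $5:21}
[2] bne  $0, $3, L6  →  {$0:0, $1:11, $2:10, $3:11, $4:11, $5:21}  ⟨branch taken⟩
[3] or   $5, $0, $4  →  {$0:0, $1:11, $2:10, $3:11, $4:11, $5:11}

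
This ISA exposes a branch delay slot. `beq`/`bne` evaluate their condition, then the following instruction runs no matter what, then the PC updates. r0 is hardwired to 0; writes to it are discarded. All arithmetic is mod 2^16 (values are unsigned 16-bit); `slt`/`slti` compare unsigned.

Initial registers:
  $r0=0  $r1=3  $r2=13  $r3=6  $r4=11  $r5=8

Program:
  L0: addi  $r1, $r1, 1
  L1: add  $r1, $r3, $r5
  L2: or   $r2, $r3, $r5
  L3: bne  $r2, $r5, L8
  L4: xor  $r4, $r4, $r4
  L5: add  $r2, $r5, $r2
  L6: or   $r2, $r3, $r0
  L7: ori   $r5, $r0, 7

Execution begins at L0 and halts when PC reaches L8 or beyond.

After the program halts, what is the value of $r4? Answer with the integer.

0

  step pc=0: addi  $r1, $r1, 1  regs=(0,4,13,6,11,8)
  step pc=1: add  $r1, $r3, $r5  regs=(0,14,13,6,11,8)
  step pc=2: or   $r2, $r3, $r5  regs=(0,14,14,6,11,8)
  step pc=3: bne  $r2, $r5, L8  cond=T  regs=(0,14,14,6,11,8)
  step pc=4: xor  $r4, $r4, $r4  regs=(0,14,14,6,0,8)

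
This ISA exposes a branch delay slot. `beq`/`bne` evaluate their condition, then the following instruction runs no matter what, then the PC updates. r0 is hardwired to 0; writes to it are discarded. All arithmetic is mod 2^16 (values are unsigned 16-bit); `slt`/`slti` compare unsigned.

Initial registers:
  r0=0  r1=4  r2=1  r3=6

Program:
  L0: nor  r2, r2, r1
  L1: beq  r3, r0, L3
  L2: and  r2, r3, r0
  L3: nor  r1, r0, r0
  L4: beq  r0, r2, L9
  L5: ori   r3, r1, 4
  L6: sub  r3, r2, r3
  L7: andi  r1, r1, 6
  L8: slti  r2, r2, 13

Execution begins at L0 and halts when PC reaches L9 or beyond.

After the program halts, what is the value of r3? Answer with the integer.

#0 nor  r2, r2, r1 ; 0/4/65530/6
#1 beq  r3, r0, L3 ; 0/4/65530/6 ; →fallthru
#2 and  r2, r3, r0 ; 0/4/0/6
#3 nor  r1, r0, r0 ; 0/65535/0/6
#4 beq  r0, r2, L9 ; 0/65535/0/6 ; →target
#5 ori   r3, r1, 4 ; 0/65535/0/65535

65535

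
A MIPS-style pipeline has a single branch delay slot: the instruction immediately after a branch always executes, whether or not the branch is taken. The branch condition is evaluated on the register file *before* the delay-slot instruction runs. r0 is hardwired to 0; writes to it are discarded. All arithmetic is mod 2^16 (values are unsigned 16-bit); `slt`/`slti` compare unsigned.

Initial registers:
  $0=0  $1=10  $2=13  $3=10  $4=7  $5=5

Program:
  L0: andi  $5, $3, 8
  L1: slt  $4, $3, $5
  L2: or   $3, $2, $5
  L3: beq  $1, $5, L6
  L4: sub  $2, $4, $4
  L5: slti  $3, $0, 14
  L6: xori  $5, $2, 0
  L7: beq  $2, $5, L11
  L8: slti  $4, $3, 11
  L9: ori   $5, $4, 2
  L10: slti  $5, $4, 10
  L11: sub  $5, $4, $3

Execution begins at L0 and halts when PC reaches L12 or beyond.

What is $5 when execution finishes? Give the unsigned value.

0

PC=0  andi  $5, $3, 8        | $0=0 $1=10 $2=13 $3=10 $4=7 $5=8
PC=1  slt  $4, $3, $5        | $0=0 $1=10 $2=13 $3=10 $4=0 $5=8
PC=2  or   $3, $2, $5        | $0=0 $1=10 $2=13 $3=13 $4=0 $5=8
PC=3  beq  $1, $5, L6        | $0=0 $1=10 $2=13 $3=13 $4=0 $5=8  [not taken]
PC=4  sub  $2, $4, $4        | $0=0 $1=10 $2=0 $3=13 $4=0 $5=8
PC=5  slti  $3, $0, 14       | $0=0 $1=10 $2=0 $3=1 $4=0 $5=8
PC=6  xori  $5, $2, 0        | $0=0 $1=10 $2=0 $3=1 $4=0 $5=0
PC=7  beq  $2, $5, L11       | $0=0 $1=10 $2=0 $3=1 $4=0 $5=0  [TAKEN]
PC=8  slti  $4, $3, 11       | $0=0 $1=10 $2=0 $3=1 $4=1 $5=0
PC=11 sub  $5, $4, $3        | $0=0 $1=10 $2=0 $3=1 $4=1 $5=0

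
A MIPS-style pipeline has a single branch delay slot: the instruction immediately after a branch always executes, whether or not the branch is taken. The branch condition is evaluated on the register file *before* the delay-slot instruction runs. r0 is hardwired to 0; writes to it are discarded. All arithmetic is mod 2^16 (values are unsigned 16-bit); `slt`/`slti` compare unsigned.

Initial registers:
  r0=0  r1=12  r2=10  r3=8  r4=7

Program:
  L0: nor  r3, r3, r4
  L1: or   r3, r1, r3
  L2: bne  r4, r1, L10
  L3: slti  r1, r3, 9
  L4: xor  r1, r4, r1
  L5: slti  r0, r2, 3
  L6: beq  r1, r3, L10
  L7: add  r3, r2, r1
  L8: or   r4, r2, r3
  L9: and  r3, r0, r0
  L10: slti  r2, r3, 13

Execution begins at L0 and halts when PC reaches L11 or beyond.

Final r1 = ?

  step pc=0: nor  r3, r3, r4  regs=(0,12,10,65520,7)
  step pc=1: or   r3, r1, r3  regs=(0,12,10,65532,7)
  step pc=2: bne  r4, r1, L10  cond=T  regs=(0,12,10,65532,7)
  step pc=3: slti  r1, r3, 9  regs=(0,0,10,65532,7)
  step pc=10: slti  r2, r3, 13  regs=(0,0,0,65532,7)

0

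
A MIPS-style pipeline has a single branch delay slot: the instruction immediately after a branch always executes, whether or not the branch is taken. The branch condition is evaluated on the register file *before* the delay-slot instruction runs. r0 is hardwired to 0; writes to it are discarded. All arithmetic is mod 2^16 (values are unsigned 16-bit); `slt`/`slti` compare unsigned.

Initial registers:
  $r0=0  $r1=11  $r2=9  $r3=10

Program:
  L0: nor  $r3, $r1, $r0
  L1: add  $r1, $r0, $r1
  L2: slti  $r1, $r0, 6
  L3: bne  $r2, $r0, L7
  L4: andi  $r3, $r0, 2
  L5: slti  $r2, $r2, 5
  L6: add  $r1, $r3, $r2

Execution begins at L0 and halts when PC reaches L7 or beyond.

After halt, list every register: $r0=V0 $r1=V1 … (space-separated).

$r0=0 $r1=1 $r2=9 $r3=0

PC=0  nor  $r3, $r1, $r0     | $r0=0 $r1=11 $r2=9 $r3=65524
PC=1  add  $r1, $r0, $r1     | $r0=0 $r1=11 $r2=9 $r3=65524
PC=2  slti  $r1, $r0, 6      | $r0=0 $r1=1 $r2=9 $r3=65524
PC=3  bne  $r2, $r0, L7      | $r0=0 $r1=1 $r2=9 $r3=65524  [TAKEN]
PC=4  andi  $r3, $r0, 2      | $r0=0 $r1=1 $r2=9 $r3=0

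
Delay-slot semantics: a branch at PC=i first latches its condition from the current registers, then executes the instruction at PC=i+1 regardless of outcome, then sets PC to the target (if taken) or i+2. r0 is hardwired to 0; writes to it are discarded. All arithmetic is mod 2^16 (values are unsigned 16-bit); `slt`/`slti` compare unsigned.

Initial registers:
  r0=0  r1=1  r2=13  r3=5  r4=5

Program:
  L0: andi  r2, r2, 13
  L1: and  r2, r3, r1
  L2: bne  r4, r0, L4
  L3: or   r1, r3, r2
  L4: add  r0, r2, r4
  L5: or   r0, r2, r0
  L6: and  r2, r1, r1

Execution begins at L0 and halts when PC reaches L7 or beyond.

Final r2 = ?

PC=0  andi  r2, r2, 13       | r0=0 r1=1 r2=13 r3=5 r4=5
PC=1  and  r2, r3, r1        | r0=0 r1=1 r2=1 r3=5 r4=5
PC=2  bne  r4, r0, L4        | r0=0 r1=1 r2=1 r3=5 r4=5  [TAKEN]
PC=3  or   r1, r3, r2        | r0=0 r1=5 r2=1 r3=5 r4=5
PC=4  add  r0, r2, r4        | r0=0 r1=5 r2=1 r3=5 r4=5
PC=5  or   r0, r2, r0        | r0=0 r1=5 r2=1 r3=5 r4=5
PC=6  and  r2, r1, r1        | r0=0 r1=5 r2=5 r3=5 r4=5

5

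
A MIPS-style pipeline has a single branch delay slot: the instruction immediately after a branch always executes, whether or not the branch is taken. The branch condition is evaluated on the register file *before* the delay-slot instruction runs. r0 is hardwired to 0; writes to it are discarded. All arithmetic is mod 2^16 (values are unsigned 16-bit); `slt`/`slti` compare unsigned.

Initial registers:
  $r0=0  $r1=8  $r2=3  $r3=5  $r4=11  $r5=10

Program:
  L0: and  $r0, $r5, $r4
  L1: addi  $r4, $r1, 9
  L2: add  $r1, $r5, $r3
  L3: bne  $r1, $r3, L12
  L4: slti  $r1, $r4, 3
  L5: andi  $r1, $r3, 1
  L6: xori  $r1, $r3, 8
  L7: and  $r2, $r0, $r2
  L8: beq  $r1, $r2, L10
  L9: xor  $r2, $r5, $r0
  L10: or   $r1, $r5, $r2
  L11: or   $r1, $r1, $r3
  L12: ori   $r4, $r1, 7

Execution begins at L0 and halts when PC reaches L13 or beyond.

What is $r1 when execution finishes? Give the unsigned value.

#0 and  $r0, $r5, $r4 ; 0/8/3/5/11/10
#1 addi  $r4, $r1, 9 ; 0/8/3/5/17/10
#2 add  $r1, $r5, $r3 ; 0/15/3/5/17/10
#3 bne  $r1, $r3, L12 ; 0/15/3/5/17/10 ; →target
#4 slti  $r1, $r4, 3 ; 0/0/3/5/17/10
#12 ori   $r4, $r1, 7 ; 0/0/3/5/7/10

0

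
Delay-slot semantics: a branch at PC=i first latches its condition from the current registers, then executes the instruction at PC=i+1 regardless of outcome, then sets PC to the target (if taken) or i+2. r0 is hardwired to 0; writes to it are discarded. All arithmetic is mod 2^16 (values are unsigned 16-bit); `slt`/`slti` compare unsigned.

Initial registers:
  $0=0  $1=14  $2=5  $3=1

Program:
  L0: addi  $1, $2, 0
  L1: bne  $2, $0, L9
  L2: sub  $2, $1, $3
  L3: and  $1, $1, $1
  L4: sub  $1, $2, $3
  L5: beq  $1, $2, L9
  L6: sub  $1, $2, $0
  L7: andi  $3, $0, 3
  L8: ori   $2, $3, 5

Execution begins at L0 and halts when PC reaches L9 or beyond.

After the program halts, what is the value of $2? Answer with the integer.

4

PC=0  addi  $1, $2, 0        | $0=0 $1=5 $2=5 $3=1
PC=1  bne  $2, $0, L9        | $0=0 $1=5 $2=5 $3=1  [TAKEN]
PC=2  sub  $2, $1, $3        | $0=0 $1=5 $2=4 $3=1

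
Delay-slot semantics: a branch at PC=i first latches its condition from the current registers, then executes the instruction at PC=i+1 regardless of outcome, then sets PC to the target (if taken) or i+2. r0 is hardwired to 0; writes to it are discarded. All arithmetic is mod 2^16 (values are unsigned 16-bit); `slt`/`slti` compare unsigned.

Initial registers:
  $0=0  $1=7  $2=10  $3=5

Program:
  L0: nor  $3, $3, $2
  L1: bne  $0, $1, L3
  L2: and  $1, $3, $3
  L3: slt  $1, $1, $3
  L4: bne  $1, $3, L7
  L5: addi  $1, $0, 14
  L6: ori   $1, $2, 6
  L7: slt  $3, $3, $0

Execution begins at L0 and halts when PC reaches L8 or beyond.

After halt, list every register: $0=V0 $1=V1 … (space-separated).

#0 nor  $3, $3, $2 ; 0/7/10/65520
#1 bne  $0, $1, L3 ; 0/7/10/65520 ; →target
#2 and  $1, $3, $3 ; 0/65520/10/65520
#3 slt  $1, $1, $3 ; 0/0/10/65520
#4 bne  $1, $3, L7 ; 0/0/10/65520 ; →target
#5 addi  $1, $0, 14 ; 0/14/10/65520
#7 slt  $3, $3, $0 ; 0/14/10/0

$0=0 $1=14 $2=10 $3=0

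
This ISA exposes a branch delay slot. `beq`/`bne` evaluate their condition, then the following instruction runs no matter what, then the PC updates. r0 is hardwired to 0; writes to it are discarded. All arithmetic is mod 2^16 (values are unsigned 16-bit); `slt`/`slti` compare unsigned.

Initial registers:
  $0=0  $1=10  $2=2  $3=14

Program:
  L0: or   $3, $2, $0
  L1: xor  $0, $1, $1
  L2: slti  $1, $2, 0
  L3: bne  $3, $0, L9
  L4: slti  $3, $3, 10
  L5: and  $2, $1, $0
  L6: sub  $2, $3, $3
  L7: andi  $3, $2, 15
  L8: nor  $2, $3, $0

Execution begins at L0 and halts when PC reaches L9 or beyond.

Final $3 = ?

PC=0  or   $3, $2, $0        | $0=0 $1=10 $2=2 $3=2
PC=1  xor  $0, $1, $1        | $0=0 $1=10 $2=2 $3=2
PC=2  slti  $1, $2, 0        | $0=0 $1=0 $2=2 $3=2
PC=3  bne  $3, $0, L9        | $0=0 $1=0 $2=2 $3=2  [TAKEN]
PC=4  slti  $3, $3, 10       | $0=0 $1=0 $2=2 $3=1

1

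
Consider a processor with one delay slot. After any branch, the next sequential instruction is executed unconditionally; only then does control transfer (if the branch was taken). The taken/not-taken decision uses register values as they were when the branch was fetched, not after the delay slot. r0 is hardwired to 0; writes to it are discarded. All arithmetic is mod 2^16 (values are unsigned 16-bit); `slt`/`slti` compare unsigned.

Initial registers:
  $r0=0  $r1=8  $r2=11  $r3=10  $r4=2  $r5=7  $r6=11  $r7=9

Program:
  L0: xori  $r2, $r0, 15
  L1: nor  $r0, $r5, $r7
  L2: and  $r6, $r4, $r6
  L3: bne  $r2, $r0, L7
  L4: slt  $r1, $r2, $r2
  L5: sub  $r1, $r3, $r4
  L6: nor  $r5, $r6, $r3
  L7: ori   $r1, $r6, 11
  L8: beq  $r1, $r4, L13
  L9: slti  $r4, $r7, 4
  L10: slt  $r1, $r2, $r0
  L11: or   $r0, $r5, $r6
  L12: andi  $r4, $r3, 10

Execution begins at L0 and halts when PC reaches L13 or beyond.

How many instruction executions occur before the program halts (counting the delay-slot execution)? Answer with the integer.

11

  step pc=0: xori  $r2, $r0, 15  regs=(0,8,15,10,2,7,11,9)
  step pc=1: nor  $r0, $r5, $r7  regs=(0,8,15,10,2,7,11,9)
  step pc=2: and  $r6, $r4, $r6  regs=(0,8,15,10,2,7,2,9)
  step pc=3: bne  $r2, $r0, L7  cond=T  regs=(0,8,15,10,2,7,2,9)
  step pc=4: slt  $r1, $r2, $r2  regs=(0,0,15,10,2,7,2,9)
  step pc=7: ori   $r1, $r6, 11  regs=(0,11,15,10,2,7,2,9)
  step pc=8: beq  $r1, $r4, L13  cond=F  regs=(0,11,15,10,2,7,2,9)
  step pc=9: slti  $r4, $r7, 4  regs=(0,11,15,10,0,7,2,9)
  step pc=10: slt  $r1, $r2, $r0  regs=(0,0,15,10,0,7,2,9)
  step pc=11: or   $r0, $r5, $r6  regs=(0,0,15,10,0,7,2,9)
  step pc=12: andi  $r4, $r3, 10  regs=(0,0,15,10,10,7,2,9)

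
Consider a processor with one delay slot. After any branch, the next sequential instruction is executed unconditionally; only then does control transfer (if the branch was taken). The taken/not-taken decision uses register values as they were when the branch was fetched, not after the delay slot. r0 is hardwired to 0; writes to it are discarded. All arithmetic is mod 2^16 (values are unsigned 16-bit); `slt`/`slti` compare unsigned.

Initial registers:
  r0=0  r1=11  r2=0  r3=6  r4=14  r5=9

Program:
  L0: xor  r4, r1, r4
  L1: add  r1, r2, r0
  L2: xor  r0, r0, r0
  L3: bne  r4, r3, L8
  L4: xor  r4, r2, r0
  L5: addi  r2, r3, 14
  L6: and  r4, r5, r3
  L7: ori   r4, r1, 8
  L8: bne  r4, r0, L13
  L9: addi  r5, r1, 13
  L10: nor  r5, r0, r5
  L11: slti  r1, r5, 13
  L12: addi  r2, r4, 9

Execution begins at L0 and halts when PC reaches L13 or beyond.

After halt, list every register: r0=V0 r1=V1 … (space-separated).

r0=0 r1=0 r2=9 r3=6 r4=0 r5=65522

  step pc=0: xor  r4, r1, r4  regs=(0,11,0,6,5,9)
  step pc=1: add  r1, r2, r0  regs=(0,0,0,6,5,9)
  step pc=2: xor  r0, r0, r0  regs=(0,0,0,6,5,9)
  step pc=3: bne  r4, r3, L8  cond=T  regs=(0,0,0,6,5,9)
  step pc=4: xor  r4, r2, r0  regs=(0,0,0,6,0,9)
  step pc=8: bne  r4, r0, L13  cond=F  regs=(0,0,0,6,0,9)
  step pc=9: addi  r5, r1, 13  regs=(0,0,0,6,0,13)
  step pc=10: nor  r5, r0, r5  regs=(0,0,0,6,0,65522)
  step pc=11: slti  r1, r5, 13  regs=(0,0,0,6,0,65522)
  step pc=12: addi  r2, r4, 9  regs=(0,0,9,6,0,65522)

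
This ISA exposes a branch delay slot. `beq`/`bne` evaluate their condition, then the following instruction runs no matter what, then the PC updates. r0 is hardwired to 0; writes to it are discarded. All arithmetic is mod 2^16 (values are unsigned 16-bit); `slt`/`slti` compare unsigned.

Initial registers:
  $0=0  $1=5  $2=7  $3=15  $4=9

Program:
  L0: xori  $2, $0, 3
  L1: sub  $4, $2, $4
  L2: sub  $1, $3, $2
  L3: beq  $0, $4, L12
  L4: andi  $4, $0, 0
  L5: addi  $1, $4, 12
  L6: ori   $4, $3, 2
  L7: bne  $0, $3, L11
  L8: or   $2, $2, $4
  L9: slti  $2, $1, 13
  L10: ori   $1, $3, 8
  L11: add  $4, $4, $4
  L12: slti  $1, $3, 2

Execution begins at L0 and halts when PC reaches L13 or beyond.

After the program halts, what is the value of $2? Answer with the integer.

#0 xori  $2, $0, 3 ; 0/5/3/15/9
#1 sub  $4, $2, $4 ; 0/5/3/15/65530
#2 sub  $1, $3, $2 ; 0/12/3/15/65530
#3 beq  $0, $4, L12 ; 0/12/3/15/65530 ; →fallthru
#4 andi  $4, $0, 0 ; 0/12/3/15/0
#5 addi  $1, $4, 12 ; 0/12/3/15/0
#6 ori   $4, $3, 2 ; 0/12/3/15/15
#7 bne  $0, $3, L11 ; 0/12/3/15/15 ; →target
#8 or   $2, $2, $4 ; 0/12/15/15/15
#11 add  $4, $4, $4 ; 0/12/15/15/30
#12 slti  $1, $3, 2 ; 0/0/15/15/30

15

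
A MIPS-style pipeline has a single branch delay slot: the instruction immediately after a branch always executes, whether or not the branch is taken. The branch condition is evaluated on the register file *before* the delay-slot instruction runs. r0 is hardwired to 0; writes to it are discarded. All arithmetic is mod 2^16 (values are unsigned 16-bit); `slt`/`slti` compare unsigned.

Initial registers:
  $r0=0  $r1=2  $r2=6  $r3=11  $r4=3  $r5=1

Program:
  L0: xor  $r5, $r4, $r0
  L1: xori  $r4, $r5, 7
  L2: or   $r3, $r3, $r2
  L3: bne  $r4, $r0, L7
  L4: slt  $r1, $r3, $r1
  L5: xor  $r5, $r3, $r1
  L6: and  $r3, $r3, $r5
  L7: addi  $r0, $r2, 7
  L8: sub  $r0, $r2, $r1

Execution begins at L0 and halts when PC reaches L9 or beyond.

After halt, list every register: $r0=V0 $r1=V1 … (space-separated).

PC=0  xor  $r5, $r4, $r0     | $r0=0 $r1=2 $r2=6 $r3=11 $r4=3 $r5=3
PC=1  xori  $r4, $r5, 7      | $r0=0 $r1=2 $r2=6 $r3=11 $r4=4 $r5=3
PC=2  or   $r3, $r3, $r2     | $r0=0 $r1=2 $r2=6 $r3=15 $r4=4 $r5=3
PC=3  bne  $r4, $r0, L7      | $r0=0 $r1=2 $r2=6 $r3=15 $r4=4 $r5=3  [TAKEN]
PC=4  slt  $r1, $r3, $r1     | $r0=0 $r1=0 $r2=6 $r3=15 $r4=4 $r5=3
PC=7  addi  $r0, $r2, 7      | $r0=0 $r1=0 $r2=6 $r3=15 $r4=4 $r5=3
PC=8  sub  $r0, $r2, $r1     | $r0=0 $r1=0 $r2=6 $r3=15 $r4=4 $r5=3

$r0=0 $r1=0 $r2=6 $r3=15 $r4=4 $r5=3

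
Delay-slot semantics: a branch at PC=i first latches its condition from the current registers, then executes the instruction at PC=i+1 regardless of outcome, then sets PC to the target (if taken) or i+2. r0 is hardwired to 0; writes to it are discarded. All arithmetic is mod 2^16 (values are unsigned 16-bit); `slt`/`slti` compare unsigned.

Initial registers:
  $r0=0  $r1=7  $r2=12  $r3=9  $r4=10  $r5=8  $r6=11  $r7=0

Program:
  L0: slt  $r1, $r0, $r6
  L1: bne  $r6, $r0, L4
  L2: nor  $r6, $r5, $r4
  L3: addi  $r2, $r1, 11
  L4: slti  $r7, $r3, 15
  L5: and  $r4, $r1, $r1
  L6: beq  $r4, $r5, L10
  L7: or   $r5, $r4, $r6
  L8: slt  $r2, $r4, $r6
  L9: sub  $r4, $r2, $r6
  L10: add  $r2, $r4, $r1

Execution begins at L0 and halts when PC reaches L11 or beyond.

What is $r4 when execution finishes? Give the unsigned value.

12

#0 slt  $r1, $r0, $r6 ; 0/1/12/9/10/8/11/0
#1 bne  $r6, $r0, L4 ; 0/1/12/9/10/8/11/0 ; →target
#2 nor  $r6, $r5, $r4 ; 0/1/12/9/10/8/65525/0
#4 slti  $r7, $r3, 15 ; 0/1/12/9/10/8/65525/1
#5 and  $r4, $r1, $r1 ; 0/1/12/9/1/8/65525/1
#6 beq  $r4, $r5, L10 ; 0/1/12/9/1/8/65525/1 ; →fallthru
#7 or   $r5, $r4, $r6 ; 0/1/12/9/1/65525/65525/1
#8 slt  $r2, $r4, $r6 ; 0/1/1/9/1/65525/65525/1
#9 sub  $r4, $r2, $r6 ; 0/1/1/9/12/65525/65525/1
#10 add  $r2, $r4, $r1 ; 0/1/13/9/12/65525/65525/1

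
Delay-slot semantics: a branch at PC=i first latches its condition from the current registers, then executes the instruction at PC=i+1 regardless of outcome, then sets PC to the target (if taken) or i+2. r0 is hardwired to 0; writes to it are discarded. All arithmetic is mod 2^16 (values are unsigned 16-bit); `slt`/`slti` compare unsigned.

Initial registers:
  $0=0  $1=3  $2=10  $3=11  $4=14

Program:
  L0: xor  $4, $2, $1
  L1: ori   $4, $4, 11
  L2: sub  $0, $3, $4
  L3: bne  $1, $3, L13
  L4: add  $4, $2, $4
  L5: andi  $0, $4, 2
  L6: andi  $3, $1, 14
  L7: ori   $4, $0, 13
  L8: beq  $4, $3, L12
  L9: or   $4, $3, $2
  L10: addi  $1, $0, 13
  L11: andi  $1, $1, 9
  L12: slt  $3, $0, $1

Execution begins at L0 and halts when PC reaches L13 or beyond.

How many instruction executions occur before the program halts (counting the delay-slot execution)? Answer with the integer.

5

#0 xor  $4, $2, $1 ; 0/3/10/11/9
#1 ori   $4, $4, 11 ; 0/3/10/11/11
#2 sub  $0, $3, $4 ; 0/3/10/11/11
#3 bne  $1, $3, L13 ; 0/3/10/11/11 ; →target
#4 add  $4, $2, $4 ; 0/3/10/11/21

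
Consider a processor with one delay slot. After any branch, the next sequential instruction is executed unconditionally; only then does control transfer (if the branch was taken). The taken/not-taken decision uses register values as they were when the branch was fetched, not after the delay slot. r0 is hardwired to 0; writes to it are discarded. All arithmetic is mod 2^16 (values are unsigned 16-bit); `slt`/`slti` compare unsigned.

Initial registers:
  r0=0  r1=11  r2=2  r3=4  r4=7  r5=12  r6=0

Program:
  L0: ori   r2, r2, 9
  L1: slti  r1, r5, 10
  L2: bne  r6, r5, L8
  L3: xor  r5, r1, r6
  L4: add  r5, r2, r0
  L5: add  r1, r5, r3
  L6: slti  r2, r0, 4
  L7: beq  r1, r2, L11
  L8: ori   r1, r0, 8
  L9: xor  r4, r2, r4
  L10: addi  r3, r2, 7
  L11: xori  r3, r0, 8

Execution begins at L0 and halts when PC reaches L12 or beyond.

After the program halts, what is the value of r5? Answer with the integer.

PC=0  ori   r2, r2, 9        | r0=0 r1=11 r2=11 r3=4 r4=7 r5=12 r6=0
PC=1  slti  r1, r5, 10       | r0=0 r1=0 r2=11 r3=4 r4=7 r5=12 r6=0
PC=2  bne  r6, r5, L8        | r0=0 r1=0 r2=11 r3=4 r4=7 r5=12 r6=0  [TAKEN]
PC=3  xor  r5, r1, r6        | r0=0 r1=0 r2=11 r3=4 r4=7 r5=0 r6=0
PC=8  ori   r1, r0, 8        | r0=0 r1=8 r2=11 r3=4 r4=7 r5=0 r6=0
PC=9  xor  r4, r2, r4        | r0=0 r1=8 r2=11 r3=4 r4=12 r5=0 r6=0
PC=10 addi  r3, r2, 7        | r0=0 r1=8 r2=11 r3=18 r4=12 r5=0 r6=0
PC=11 xori  r3, r0, 8        | r0=0 r1=8 r2=11 r3=8 r4=12 r5=0 r6=0

0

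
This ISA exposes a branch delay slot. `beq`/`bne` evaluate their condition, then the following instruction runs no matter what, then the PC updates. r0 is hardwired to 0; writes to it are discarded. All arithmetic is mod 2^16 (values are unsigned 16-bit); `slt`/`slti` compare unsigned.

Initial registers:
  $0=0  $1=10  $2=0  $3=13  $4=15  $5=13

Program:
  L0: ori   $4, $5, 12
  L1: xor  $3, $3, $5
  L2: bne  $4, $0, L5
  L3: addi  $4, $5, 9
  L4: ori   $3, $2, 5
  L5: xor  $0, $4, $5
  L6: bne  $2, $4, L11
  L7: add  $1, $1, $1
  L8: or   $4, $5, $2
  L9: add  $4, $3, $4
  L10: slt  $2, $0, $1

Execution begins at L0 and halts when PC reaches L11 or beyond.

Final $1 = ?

[0] ori   $4, $5, 12  →  {$0:0, $1:10, $2:0, $3:13, $4:13, $5:13}
[1] xor  $3, $3, $5  →  {$0:0, $1:10, $2:0, $3:0, $4:13, $5:13}
[2] bne  $4, $0, L5  →  {$0:0, $1:10, $2:0, $3:0, $4:13, $5:13}  ⟨branch taken⟩
[3] addi  $4, $5, 9  →  {$0:0, $1:10, $2:0, $3:0, $4:22, $5:13}
[5] xor  $0, $4, $5  →  {$0:0, $1:10, $2:0, $3:0, $4:22, $5:13}
[6] bne  $2, $4, L11  →  {$0:0, $1:10, $2:0, $3:0, $4:22, $5:13}  ⟨branch taken⟩
[7] add  $1, $1, $1  →  {$0:0, $1:20, $2:0, $3:0, $4:22, $5:13}

20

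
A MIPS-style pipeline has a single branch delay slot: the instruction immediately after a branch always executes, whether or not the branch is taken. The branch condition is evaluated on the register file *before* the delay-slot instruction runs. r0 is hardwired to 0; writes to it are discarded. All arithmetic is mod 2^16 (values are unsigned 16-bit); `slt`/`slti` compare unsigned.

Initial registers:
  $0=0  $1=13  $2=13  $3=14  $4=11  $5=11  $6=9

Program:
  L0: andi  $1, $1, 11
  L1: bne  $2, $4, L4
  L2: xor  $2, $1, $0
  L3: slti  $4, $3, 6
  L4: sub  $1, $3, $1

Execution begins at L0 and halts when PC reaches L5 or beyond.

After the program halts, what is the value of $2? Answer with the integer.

9

[0] andi  $1, $1, 11  →  {$0:0, $1:9, $2:13, $3:14, $4:11, $5:11, $6:9}
[1] bne  $2, $4, L4  →  {$0:0, $1:9, $2:13, $3:14, $4:11, $5:11, $6:9}  ⟨branch taken⟩
[2] xor  $2, $1, $0  →  {$0:0, $1:9, $2:9, $3:14, $4:11, $5:11, $6:9}
[4] sub  $1, $3, $1  →  {$0:0, $1:5, $2:9, $3:14, $4:11, $5:11, $6:9}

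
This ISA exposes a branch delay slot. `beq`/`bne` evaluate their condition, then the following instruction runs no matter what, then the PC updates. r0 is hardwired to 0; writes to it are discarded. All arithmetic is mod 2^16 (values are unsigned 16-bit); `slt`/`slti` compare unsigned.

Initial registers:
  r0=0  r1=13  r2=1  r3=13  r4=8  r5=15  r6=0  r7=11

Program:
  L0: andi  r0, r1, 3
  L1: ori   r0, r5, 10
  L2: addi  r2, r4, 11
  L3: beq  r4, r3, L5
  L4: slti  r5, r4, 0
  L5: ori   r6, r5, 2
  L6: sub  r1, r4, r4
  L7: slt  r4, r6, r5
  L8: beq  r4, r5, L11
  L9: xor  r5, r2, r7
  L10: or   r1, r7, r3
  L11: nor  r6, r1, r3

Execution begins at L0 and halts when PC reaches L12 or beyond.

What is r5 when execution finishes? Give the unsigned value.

  step pc=0: andi  r0, r1, 3  regs=(0,13,1,13,8,15,0,11)
  step pc=1: ori   r0, r5, 10  regs=(0,13,1,13,8,15,0,11)
  step pc=2: addi  r2, r4, 11  regs=(0,13,19,13,8,15,0,11)
  step pc=3: beq  r4, r3, L5  cond=F  regs=(0,13,19,13,8,15,0,11)
  step pc=4: slti  r5, r4, 0  regs=(0,13,19,13,8,0,0,11)
  step pc=5: ori   r6, r5, 2  regs=(0,13,19,13,8,0,2,11)
  step pc=6: sub  r1, r4, r4  regs=(0,0,19,13,8,0,2,11)
  step pc=7: slt  r4, r6, r5  regs=(0,0,19,13,0,0,2,11)
  step pc=8: beq  r4, r5, L11  cond=T  regs=(0,0,19,13,0,0,2,11)
  step pc=9: xor  r5, r2, r7  regs=(0,0,19,13,0,24,2,11)
  step pc=11: nor  r6, r1, r3  regs=(0,0,19,13,0,24,65522,11)

24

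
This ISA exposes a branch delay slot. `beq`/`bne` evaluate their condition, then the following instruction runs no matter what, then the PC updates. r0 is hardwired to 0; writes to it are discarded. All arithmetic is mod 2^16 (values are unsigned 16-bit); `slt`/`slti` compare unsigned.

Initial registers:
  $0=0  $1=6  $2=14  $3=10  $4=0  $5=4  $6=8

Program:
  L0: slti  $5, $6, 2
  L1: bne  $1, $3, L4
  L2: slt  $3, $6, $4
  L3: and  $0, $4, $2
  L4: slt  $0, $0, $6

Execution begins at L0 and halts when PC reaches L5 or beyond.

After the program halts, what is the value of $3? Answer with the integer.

0

[0] slti  $5, $6, 2  →  {$0:0, $1:6, $2:14, $3:10, $4:0, $5:0, $6:8}
[1] bne  $1, $3, L4  →  {$0:0, $1:6, $2:14, $3:10, $4:0, $5:0, $6:8}  ⟨branch taken⟩
[2] slt  $3, $6, $4  →  {$0:0, $1:6, $2:14, $3:0, $4:0, $5:0, $6:8}
[4] slt  $0, $0, $6  →  {$0:0, $1:6, $2:14, $3:0, $4:0, $5:0, $6:8}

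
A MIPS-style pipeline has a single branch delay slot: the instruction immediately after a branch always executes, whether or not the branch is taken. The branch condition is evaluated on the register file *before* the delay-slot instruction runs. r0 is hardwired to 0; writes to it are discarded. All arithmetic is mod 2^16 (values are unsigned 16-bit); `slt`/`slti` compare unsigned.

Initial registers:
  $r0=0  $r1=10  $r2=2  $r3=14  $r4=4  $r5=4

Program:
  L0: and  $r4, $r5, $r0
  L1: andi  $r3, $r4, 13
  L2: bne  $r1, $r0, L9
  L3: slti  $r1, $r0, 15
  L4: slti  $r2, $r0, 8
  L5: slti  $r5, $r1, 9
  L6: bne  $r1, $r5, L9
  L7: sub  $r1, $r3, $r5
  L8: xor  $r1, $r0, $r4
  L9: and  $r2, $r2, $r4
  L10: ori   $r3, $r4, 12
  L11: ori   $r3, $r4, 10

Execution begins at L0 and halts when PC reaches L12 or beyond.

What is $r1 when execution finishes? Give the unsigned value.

  step pc=0: and  $r4, $r5, $r0  regs=(0,10,2,14,0,4)
  step pc=1: andi  $r3, $r4, 13  regs=(0,10,2,0,0,4)
  step pc=2: bne  $r1, $r0, L9  cond=T  regs=(0,10,2,0,0,4)
  step pc=3: slti  $r1, $r0, 15  regs=(0,1,2,0,0,4)
  step pc=9: and  $r2, $r2, $r4  regs=(0,1,0,0,0,4)
  step pc=10: ori   $r3, $r4, 12  regs=(0,1,0,12,0,4)
  step pc=11: ori   $r3, $r4, 10  regs=(0,1,0,10,0,4)

1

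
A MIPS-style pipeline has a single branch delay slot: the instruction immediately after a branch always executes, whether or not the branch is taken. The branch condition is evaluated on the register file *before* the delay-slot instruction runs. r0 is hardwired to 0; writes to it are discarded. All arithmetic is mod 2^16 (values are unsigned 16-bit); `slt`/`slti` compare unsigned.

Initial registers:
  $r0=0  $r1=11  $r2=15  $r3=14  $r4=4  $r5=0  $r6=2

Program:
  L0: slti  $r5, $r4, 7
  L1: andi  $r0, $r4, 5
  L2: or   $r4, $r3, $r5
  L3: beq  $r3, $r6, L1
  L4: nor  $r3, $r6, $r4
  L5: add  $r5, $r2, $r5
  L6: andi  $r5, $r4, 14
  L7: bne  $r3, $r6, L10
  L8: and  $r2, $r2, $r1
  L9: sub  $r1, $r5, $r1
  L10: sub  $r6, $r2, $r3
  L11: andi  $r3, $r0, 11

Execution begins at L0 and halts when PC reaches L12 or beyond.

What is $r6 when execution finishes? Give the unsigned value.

[0] slti  $r5, $r4, 7  →  {$r0:0, $r1:11, $r2:15, $r3:14, $r4:4, $r5:1, $r6:2}
[1] andi  $r0, $r4, 5  →  {$r0:0, $r1:11, $r2:15, $r3:14, $r4:4, $r5:1, $r6:2}
[2] or   $r4, $r3, $r5  →  {$r0:0, $r1:11, $r2:15, $r3:14, $r4:15, $r5:1, $r6:2}
[3] beq  $r3, $r6, L1  →  {$r0:0, $r1:11, $r2:15, $r3:14, $r4:15, $r5:1, $r6:2}  ⟨branch fallthrough⟩
[4] nor  $r3, $r6, $r4  →  {$r0:0, $r1:11, $r2:15, $r3:65520, $r4:15, $r5:1, $r6:2}
[5] add  $r5, $r2, $r5  →  {$r0:0, $r1:11, $r2:15, $r3:65520, $r4:15, $r5:16, $r6:2}
[6] andi  $r5, $r4, 14  →  {$r0:0, $r1:11, $r2:15, $r3:65520, $r4:15, $r5:14, $r6:2}
[7] bne  $r3, $r6, L10  →  {$r0:0, $r1:11, $r2:15, $r3:65520, $r4:15, $r5:14, $r6:2}  ⟨branch taken⟩
[8] and  $r2, $r2, $r1  →  {$r0:0, $r1:11, $r2:11, $r3:65520, $r4:15, $r5:14, $r6:2}
[10] sub  $r6, $r2, $r3  →  {$r0:0, $r1:11, $r2:11, $r3:65520, $r4:15, $r5:14, $r6:27}
[11] andi  $r3, $r0, 11  →  {$r0:0, $r1:11, $r2:11, $r3:0, $r4:15, $r5:14, $r6:27}

27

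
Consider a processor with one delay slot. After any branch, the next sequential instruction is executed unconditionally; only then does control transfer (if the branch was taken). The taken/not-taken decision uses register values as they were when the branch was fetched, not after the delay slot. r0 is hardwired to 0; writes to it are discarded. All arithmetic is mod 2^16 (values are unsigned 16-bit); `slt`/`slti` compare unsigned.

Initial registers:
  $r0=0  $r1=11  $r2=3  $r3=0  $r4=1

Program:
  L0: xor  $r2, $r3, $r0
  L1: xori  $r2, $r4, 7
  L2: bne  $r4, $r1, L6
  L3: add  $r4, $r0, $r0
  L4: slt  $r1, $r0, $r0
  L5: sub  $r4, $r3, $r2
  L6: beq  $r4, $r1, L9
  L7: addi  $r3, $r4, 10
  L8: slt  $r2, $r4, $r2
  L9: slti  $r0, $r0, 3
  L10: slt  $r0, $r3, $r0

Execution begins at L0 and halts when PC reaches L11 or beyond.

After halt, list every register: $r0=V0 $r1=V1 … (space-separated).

$r0=0 $r1=11 $r2=1 $r3=10 $r4=0

#0 xor  $r2, $r3, $r0 ; 0/11/0/0/1
#1 xori  $r2, $r4, 7 ; 0/11/6/0/1
#2 bne  $r4, $r1, L6 ; 0/11/6/0/1 ; →target
#3 add  $r4, $r0, $r0 ; 0/11/6/0/0
#6 beq  $r4, $r1, L9 ; 0/11/6/0/0 ; →fallthru
#7 addi  $r3, $r4, 10 ; 0/11/6/10/0
#8 slt  $r2, $r4, $r2 ; 0/11/1/10/0
#9 slti  $r0, $r0, 3 ; 0/11/1/10/0
#10 slt  $r0, $r3, $r0 ; 0/11/1/10/0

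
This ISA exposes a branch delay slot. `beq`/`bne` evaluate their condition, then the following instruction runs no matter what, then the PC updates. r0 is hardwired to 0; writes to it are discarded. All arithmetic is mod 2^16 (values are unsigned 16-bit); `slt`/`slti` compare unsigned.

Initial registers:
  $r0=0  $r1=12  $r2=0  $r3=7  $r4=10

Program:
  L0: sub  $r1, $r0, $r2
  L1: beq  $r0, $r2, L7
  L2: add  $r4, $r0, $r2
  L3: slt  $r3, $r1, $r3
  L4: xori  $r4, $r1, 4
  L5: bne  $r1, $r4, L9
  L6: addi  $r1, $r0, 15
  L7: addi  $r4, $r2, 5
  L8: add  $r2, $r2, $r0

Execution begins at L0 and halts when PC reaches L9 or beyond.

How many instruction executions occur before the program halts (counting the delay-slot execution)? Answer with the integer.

[0] sub  $r1, $r0, $r2  →  {$r0:0, $r1:0, $r2:0, $r3:7, $r4:10}
[1] beq  $r0, $r2, L7  →  {$r0:0, $r1:0, $r2:0, $r3:7, $r4:10}  ⟨branch taken⟩
[2] add  $r4, $r0, $r2  →  {$r0:0, $r1:0, $r2:0, $r3:7, $r4:0}
[7] addi  $r4, $r2, 5  →  {$r0:0, $r1:0, $r2:0, $r3:7, $r4:5}
[8] add  $r2, $r2, $r0  →  {$r0:0, $r1:0, $r2:0, $r3:7, $r4:5}

5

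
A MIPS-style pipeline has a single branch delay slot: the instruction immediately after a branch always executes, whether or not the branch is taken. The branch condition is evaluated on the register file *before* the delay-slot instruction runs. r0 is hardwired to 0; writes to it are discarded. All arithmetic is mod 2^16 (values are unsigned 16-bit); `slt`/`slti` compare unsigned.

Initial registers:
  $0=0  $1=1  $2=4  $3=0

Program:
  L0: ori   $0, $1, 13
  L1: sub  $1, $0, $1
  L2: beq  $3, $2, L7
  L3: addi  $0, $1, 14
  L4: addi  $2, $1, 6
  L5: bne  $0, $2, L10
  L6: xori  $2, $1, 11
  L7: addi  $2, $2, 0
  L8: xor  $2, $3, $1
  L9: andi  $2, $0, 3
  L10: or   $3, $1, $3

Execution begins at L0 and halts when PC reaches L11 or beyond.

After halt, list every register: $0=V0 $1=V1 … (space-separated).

$0=0 $1=65535 $2=65524 $3=65535

[0] ori   $0, $1, 13  →  {$0:0, $1:1, $2:4, $3:0}
[1] sub  $1, $0, $1  →  {$0:0, $1:65535, $2:4, $3:0}
[2] beq  $3, $2, L7  →  {$0:0, $1:65535, $2:4, $3:0}  ⟨branch fallthrough⟩
[3] addi  $0, $1, 14  →  {$0:0, $1:65535, $2:4, $3:0}
[4] addi  $2, $1, 6  →  {$0:0, $1:65535, $2:5, $3:0}
[5] bne  $0, $2, L10  →  {$0:0, $1:65535, $2:5, $3:0}  ⟨branch taken⟩
[6] xori  $2, $1, 11  →  {$0:0, $1:65535, $2:65524, $3:0}
[10] or   $3, $1, $3  →  {$0:0, $1:65535, $2:65524, $3:65535}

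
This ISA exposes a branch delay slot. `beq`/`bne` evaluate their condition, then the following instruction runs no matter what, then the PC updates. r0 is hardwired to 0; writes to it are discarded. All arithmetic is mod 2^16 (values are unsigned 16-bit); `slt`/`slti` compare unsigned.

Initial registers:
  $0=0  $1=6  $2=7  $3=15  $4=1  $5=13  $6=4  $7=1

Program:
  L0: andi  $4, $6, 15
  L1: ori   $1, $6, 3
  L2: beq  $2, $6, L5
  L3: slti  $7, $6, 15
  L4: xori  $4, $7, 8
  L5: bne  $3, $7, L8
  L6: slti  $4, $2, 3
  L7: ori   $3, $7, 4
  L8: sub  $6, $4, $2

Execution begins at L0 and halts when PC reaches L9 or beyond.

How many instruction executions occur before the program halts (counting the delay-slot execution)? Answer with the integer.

8

#0 andi  $4, $6, 15 ; 0/6/7/15/4/13/4/1
#1 ori   $1, $6, 3 ; 0/7/7/15/4/13/4/1
#2 beq  $2, $6, L5 ; 0/7/7/15/4/13/4/1 ; →fallthru
#3 slti  $7, $6, 15 ; 0/7/7/15/4/13/4/1
#4 xori  $4, $7, 8 ; 0/7/7/15/9/13/4/1
#5 bne  $3, $7, L8 ; 0/7/7/15/9/13/4/1 ; →target
#6 slti  $4, $2, 3 ; 0/7/7/15/0/13/4/1
#8 sub  $6, $4, $2 ; 0/7/7/15/0/13/65529/1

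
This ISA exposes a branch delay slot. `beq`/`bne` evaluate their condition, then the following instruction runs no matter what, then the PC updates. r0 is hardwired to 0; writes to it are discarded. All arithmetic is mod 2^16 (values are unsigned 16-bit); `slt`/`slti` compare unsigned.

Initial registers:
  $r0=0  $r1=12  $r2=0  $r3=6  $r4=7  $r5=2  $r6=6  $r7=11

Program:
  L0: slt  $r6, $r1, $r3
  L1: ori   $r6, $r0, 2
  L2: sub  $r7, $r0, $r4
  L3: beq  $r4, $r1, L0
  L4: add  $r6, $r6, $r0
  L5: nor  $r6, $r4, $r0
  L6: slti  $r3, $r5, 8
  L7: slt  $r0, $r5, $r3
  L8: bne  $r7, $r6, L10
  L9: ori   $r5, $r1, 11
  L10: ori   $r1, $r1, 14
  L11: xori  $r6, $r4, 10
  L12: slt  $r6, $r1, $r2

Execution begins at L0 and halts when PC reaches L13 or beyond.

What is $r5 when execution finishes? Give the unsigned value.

[0] slt  $r6, $r1, $r3  →  {$r0:0, $r1:12, $r2:0, $r3:6, $r4:7, $r5:2, $r6:0, $r7:11}
[1] ori   $r6, $r0, 2  →  {$r0:0, $r1:12, $r2:0, $r3:6, $r4:7, $r5:2, $r6:2, $r7:11}
[2] sub  $r7, $r0, $r4  →  {$r0:0, $r1:12, $r2:0, $r3:6, $r4:7, $r5:2, $r6:2, $r7:65529}
[3] beq  $r4, $r1, L0  →  {$r0:0, $r1:12, $r2:0, $r3:6, $r4:7, $r5:2, $r6:2, $r7:65529}  ⟨branch fallthrough⟩
[4] add  $r6, $r6, $r0  →  {$r0:0, $r1:12, $r2:0, $r3:6, $r4:7, $r5:2, $r6:2, $r7:65529}
[5] nor  $r6, $r4, $r0  →  {$r0:0, $r1:12, $r2:0, $r3:6, $r4:7, $r5:2, $r6:65528, $r7:65529}
[6] slti  $r3, $r5, 8  →  {$r0:0, $r1:12, $r2:0, $r3:1, $r4:7, $r5:2, $r6:65528, $r7:65529}
[7] slt  $r0, $r5, $r3  →  {$r0:0, $r1:12, $r2:0, $r3:1, $r4:7, $r5:2, $r6:65528, $r7:65529}
[8] bne  $r7, $r6, L10  →  {$r0:0, $r1:12, $r2:0, $r3:1, $r4:7, $r5:2, $r6:65528, $r7:65529}  ⟨branch taken⟩
[9] ori   $r5, $r1, 11  →  {$r0:0, $r1:12, $r2:0, $r3:1, $r4:7, $r5:15, $r6:65528, $r7:65529}
[10] ori   $r1, $r1, 14  →  {$r0:0, $r1:14, $r2:0, $r3:1, $r4:7, $r5:15, $r6:65528, $r7:65529}
[11] xori  $r6, $r4, 10  →  {$r0:0, $r1:14, $r2:0, $r3:1, $r4:7, $r5:15, $r6:13, $r7:65529}
[12] slt  $r6, $r1, $r2  →  {$r0:0, $r1:14, $r2:0, $r3:1, $r4:7, $r5:15, $r6:0, $r7:65529}

15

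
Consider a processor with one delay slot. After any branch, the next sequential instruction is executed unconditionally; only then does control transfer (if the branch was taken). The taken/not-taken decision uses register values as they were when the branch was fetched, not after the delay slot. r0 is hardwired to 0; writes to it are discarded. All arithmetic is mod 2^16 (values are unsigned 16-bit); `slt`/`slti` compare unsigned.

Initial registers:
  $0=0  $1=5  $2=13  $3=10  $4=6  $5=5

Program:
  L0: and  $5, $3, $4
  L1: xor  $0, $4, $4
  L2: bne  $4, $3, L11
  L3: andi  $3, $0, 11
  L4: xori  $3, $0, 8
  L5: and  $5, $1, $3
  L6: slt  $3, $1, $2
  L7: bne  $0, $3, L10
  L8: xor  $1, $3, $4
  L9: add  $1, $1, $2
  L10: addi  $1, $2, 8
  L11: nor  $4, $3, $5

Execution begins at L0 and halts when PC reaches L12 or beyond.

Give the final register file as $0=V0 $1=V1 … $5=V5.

$0=0 $1=5 $2=13 $3=0 $4=65533 $5=2

  step pc=0: and  $5, $3, $4  regs=(0,5,13,10,6,2)
  step pc=1: xor  $0, $4, $4  regs=(0,5,13,10,6,2)
  step pc=2: bne  $4, $3, L11  cond=T  regs=(0,5,13,10,6,2)
  step pc=3: andi  $3, $0, 11  regs=(0,5,13,0,6,2)
  step pc=11: nor  $4, $3, $5  regs=(0,5,13,0,65533,2)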